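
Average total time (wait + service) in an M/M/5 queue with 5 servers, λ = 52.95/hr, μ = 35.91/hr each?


a = 1.4745; ρ = 0.2949; P₀ = 0.228556
Lq = P₀·a^c·ρ/(c!(1−ρ)²) = 0.007875
Wq = Lq/λ = 0.007875/52.95 = 0.0001487 hr
W = Wq + 1/μ = 0.0001487 + 0.02785 = 0.02800 hr

Final: 0.02800 hr


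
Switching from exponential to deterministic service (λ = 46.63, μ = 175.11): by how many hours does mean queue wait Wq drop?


ρ = 46.63/175.11 = 0.2663
Wq(M/M/1) = ρ/(μ−λ) = 0.2663/128.48 = 0.002073 hr
Wq(M/D/1) = ρ/(2(μ−λ)) = 0.001036 hr
Savings = 0.002073 − 0.001036 = 0.001036 hr

Final: 0.001036 hr


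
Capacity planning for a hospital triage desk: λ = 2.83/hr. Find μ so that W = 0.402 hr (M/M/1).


W = 1/(μ−λ) ⇒ μ − λ = 1/W = 1/0.402 = 2.4876
μ = λ + 1/W = 2.83 + 2.4876 = 5.3176 per hr

Final: 5.3176 /hr


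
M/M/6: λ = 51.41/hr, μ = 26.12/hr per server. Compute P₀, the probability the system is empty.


a = λ/μ = 51.41/26.12 = 1.9682; ρ = a/c = 0.3280
Σ_{k=0}^{5} a^k/k! (terms k=0..5) = 1.00000 + 1.96822 + 1.93695 + 1.27078 + 0.62530 + 0.24614 = 7.04740
Tail: a^6/(6!(1−ρ)) = 58.13619/(720·0.6720) = 0.12016
P₀ = 1/(7.04740 + 0.12016) = 1/7.16757 = 0.139517

Final: 0.139517


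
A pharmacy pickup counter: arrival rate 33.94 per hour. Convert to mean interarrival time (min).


Mean interarrival time = 1/λ = 1/33.94 hour = 0.02946 hour
In minutes: 0.02946 × 60 = 1.7678 min

Final: 1.7678 min


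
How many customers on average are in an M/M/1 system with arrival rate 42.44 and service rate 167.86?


ρ = λ/μ = 42.44/167.86 = 0.2528
L = ρ/(1−ρ) = 0.2528/(1 − 0.2528) = 0.2528/0.7472 = 0.3384

Final: 0.3384


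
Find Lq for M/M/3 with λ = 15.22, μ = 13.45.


a = λ/μ = 1.1316; ρ = a/3 = 0.3772
P₀ = 0.316493
Lq = P₀·a^c·ρ / (c!·(1−ρ)²) = 0.316493·1.44903·0.3772/(6·0.38788)
= 0.07433

Final: 0.07433


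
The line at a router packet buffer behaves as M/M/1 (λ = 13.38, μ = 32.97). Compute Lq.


ρ = 13.38/32.97 = 0.4058
Lq = ρ²/(1−ρ) = 0.1647/0.5942 = 0.2772

Final: 0.2772


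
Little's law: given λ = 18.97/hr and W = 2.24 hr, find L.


L = λW = 18.97·2.24 = 42.4928

Final: 42.4928


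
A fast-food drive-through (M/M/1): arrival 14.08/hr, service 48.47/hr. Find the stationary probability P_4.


ρ = 14.08/48.47 = 0.2905
P_n = (1−ρ)·ρ^n = (1 − 0.2905)·0.2905^4 = 0.7095·0.007121 = 0.005052

Final: 0.005052


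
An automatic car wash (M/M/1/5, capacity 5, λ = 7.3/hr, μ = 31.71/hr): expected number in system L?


ρ = 7.3/31.71 = 0.2302
L = ρ[1 − (K+1)ρ^K + Kρ^(K+1)] / [(1−ρ)(1−ρ^(K+1))]
Numerator: 0.2302·(1 − 6·0.0006466 + 5·0.0001489) = 0.229490
Denominator: (0.7698)·(0.999851) = 0.769674
L = 0.229490/0.769674 = 0.2982

Final: 0.2982


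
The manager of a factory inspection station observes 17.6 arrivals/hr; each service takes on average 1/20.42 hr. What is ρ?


ρ = λ/μ = 17.6/20.42 = 0.8619

Final: 0.8619


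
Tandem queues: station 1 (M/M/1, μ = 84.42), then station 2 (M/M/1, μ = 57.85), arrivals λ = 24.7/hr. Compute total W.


Each node sees arrival rate λ = 24.7/hr (tandem ⇒ throughput preserved).
W₁ = 1/(μ₁−λ) = 1/(84.42−24.7) = 0.01674 hr
W₂ = 1/(μ₂−λ) = 1/(57.85−24.7) = 0.03017 hr
W_total = W₁ + W₂ = 0.01674 + 0.03017 = 0.04691 hr

Final: 0.04691 hr


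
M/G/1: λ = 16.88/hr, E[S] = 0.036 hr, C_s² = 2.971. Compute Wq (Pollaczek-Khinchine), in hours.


ρ = λ·E[S] = 16.88·0.036 = 0.6077
E[S²] = E[S]²(1+C_s²) = 0.036²·(1+2.971) = 0.005146
Wq = λ·E[S²]/(2(1−ρ)) = 16.88·0.005146/(2·0.3923) = 0.11072 hr

Final: 0.11072 hr


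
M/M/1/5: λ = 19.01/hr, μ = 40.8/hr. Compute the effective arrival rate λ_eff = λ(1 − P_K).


ρ = 0.4659; P_K = (1−ρ)ρ^5/(1−ρ^6) = 0.011849
λ_eff = λ(1 − P_K) = 19.01·(1 − 0.011849) = 19.01·0.988151 = 18.7848 /hr

Final: 18.7848 /hr


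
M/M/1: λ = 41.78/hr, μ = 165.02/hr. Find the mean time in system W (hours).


W = 1/(μ−λ) = 1/(165.02 − 41.78) = 1/123.24 = 0.008114 hr

Final: 0.008114 hr


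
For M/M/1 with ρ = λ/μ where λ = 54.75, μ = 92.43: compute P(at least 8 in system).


ρ = 54.75/92.43 = 0.5923
P(N ≥ n) = ρ^n = 0.5923^8 = 0.015155

Final: 0.015155


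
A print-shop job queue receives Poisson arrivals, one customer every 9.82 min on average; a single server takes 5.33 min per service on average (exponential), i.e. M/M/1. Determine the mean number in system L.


λ = 60/9.82 = 6.1100 /hr
μ = 60/5.33 = 11.2570 /hr
ρ = λ/μ = 6.1100/11.2570 = 0.5428
L = ρ/(1−ρ) = 0.5428/0.4572 = 1.1871

Final: 1.1871


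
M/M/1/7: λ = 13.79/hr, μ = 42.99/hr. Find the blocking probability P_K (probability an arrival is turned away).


ρ = λ/μ = 13.79/42.99 = 0.3208
P_K = (1−ρ)ρ^K/(1−ρ^(K+1)) = (0.6792·0.0003494)/(1 − 0.0001121)
= 0.0002374/0.999888 = 0.0002374

Final: 0.0002374


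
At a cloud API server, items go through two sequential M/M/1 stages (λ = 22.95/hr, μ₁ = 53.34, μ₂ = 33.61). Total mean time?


Each node sees arrival rate λ = 22.95/hr (tandem ⇒ throughput preserved).
W₁ = 1/(μ₁−λ) = 1/(53.34−22.95) = 0.03291 hr
W₂ = 1/(μ₂−λ) = 1/(33.61−22.95) = 0.09381 hr
W_total = W₁ + W₂ = 0.03291 + 0.09381 = 0.12671 hr

Final: 0.12671 hr


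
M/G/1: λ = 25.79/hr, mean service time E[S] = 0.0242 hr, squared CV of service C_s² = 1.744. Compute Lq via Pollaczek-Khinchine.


ρ = λ·E[S] = 25.79·0.0242 = 0.6241
Lq = ρ²(1+C_s²)/(2(1−ρ)) = 0.3895·(1+1.744)/(2·0.3759)
= 0.3895·2.7440/0.7518 = 1.42179

Final: 1.42179


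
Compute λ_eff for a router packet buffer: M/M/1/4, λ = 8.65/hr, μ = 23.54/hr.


ρ = 0.3675; P_K = (1−ρ)ρ^4/(1−ρ^5) = 0.011610
λ_eff = λ(1 − P_K) = 8.65·(1 − 0.011610) = 8.65·0.988390 = 8.5496 /hr

Final: 8.5496 /hr


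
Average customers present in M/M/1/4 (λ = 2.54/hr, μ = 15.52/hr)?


ρ = 2.54/15.52 = 0.1637
L = ρ[1 − (K+1)ρ^K + Kρ^(K+1)] / [(1−ρ)(1−ρ^(K+1))]
Numerator: 0.1637·(1 − 5·0.0007174 + 4·0.0001174) = 0.163150
Denominator: (0.8363)·(0.999883) = 0.836242
L = 0.163150/0.836242 = 0.1951

Final: 0.1951


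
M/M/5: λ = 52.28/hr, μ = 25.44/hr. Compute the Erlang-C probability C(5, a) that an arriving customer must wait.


a = λ/μ = 2.0550; ρ = a/5 = 0.4110
P₀ = 0.126988 (from M/M/c formula)
C(c,a) = [a^c/(c!(1−ρ))]·P₀ = [36.65155/(120·0.5890)]·0.126988
= 0.51856·0.126988 = 0.065851

Final: 0.065851


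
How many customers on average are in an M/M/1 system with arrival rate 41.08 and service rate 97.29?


ρ = λ/μ = 41.08/97.29 = 0.4222
L = ρ/(1−ρ) = 0.4222/(1 − 0.4222) = 0.4222/0.5778 = 0.7308

Final: 0.7308


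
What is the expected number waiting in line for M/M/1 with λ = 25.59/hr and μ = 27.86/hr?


ρ = 25.59/27.86 = 0.9185
Lq = ρ²/(1−ρ) = 0.8437/0.08148 = 10.3546

Final: 10.3546


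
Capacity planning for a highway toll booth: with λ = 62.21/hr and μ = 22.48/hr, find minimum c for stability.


Stability requires cμ > λ ⇔ c > λ/μ.
λ/μ = 62.21/22.48 = 2.7673
Minimum integer c = ⌊2.7673⌋ + 1 = 3
Check: 3·22.48 = 67.44 > 62.21, while 2·22.48 = 44.96 ≤ 62.21

Final: 3 servers


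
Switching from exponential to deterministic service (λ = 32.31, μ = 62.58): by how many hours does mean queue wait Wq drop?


ρ = 32.31/62.58 = 0.5163
Wq(M/M/1) = ρ/(μ−λ) = 0.5163/30.27 = 0.01706 hr
Wq(M/D/1) = ρ/(2(μ−λ)) = 0.008528 hr
Savings = 0.01706 − 0.008528 = 0.008528 hr

Final: 0.008528 hr


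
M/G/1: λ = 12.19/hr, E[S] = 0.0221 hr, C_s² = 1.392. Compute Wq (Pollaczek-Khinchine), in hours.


ρ = λ·E[S] = 12.19·0.0221 = 0.2694
E[S²] = E[S]²(1+C_s²) = 0.0221²·(1+1.392) = 0.001168
Wq = λ·E[S²]/(2(1−ρ)) = 12.19·0.001168/(2·0.7306) = 0.009746 hr

Final: 0.009746 hr


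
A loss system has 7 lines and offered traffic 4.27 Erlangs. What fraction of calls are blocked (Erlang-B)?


B(c,a) = (a^c/c!) / Σ_{k=0}^{c} a^k/k!
a^7/7! = 5.135285
Σ terms (k=0..7): 1.00000 + 4.27000 + 9.11645 + 12.97575 + 13.85161 + 11.82928 + 8.41850 + 5.13529 = 66.596868
B = 5.135285/66.596868 = 0.077110

Final: 0.077110


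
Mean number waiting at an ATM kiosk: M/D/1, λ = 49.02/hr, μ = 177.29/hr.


ρ = 49.02/177.29 = 0.2765
M/D/1: Lq = ρ²/(2(1−ρ)) = 0.07645/(2·0.7235) = 0.05283

Final: 0.05283


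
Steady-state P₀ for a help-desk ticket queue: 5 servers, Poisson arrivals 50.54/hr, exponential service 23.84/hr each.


a = λ/μ = 50.54/23.84 = 2.1200; ρ = a/c = 0.4240
Σ_{k=0}^{4} a^k/k! (terms k=0..4) = 1.00000 + 2.11997 + 2.24713 + 1.58795 + 0.84160 = 7.79664
Tail: a^5/(5!(1−ρ)) = 42.81983/(120·0.5760) = 0.61949
P₀ = 1/(7.79664 + 0.61949) = 1/8.41613 = 0.118819

Final: 0.118819


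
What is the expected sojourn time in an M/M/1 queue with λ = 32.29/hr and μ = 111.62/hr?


W = 1/(μ−λ) = 1/(111.62 − 32.29) = 1/79.33 = 0.01261 hr

Final: 0.01261 hr


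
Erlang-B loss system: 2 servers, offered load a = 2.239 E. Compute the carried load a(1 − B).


B(2,2.239) = 0.436260 (Erlang-B)
Carried load = a(1 − B) = 2.239·(1 − 0.436260) = 2.239·0.563740 = 1.2622 E

Final: 1.2622 Erlangs


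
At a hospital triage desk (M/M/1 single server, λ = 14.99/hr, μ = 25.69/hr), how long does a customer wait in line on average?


ρ = 14.99/25.69 = 0.5835
Wq = ρ/(μ−λ) = 0.5835/(25.69 − 14.99) = 0.5835/10.70 = 0.05453 hr

Final: 0.05453 hr


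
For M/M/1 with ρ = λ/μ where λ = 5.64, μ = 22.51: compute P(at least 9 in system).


ρ = 5.64/22.51 = 0.2506
P(N ≥ n) = ρ^n = 0.2506^9 = 0.000003892

Final: 0.000003892


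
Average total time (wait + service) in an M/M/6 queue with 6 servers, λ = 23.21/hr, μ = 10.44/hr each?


a = 2.2232; ρ = 0.3705; P₀ = 0.107961
Lq = P₀·a^c·ρ/(c!(1−ρ)²) = 0.01693
Wq = Lq/λ = 0.01693/23.21 = 0.0007294 hr
W = Wq + 1/μ = 0.0007294 + 0.09579 = 0.09651 hr

Final: 0.09651 hr


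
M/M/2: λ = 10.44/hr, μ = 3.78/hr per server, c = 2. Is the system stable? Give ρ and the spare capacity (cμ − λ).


Total capacity cμ = 2·3.78 = 7.56/hr
ρ = λ/(cμ) = 10.44/7.56 = 1.3810
Stable ⇔ ρ < 1: NO
Spare capacity = cμ − λ = 7.56 − 10.44 = -2.88/hr

Final: ρ = 1.3810; unstable; margin = -2.88/hr


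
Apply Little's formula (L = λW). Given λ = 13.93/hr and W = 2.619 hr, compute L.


L = λW = 13.93·2.619 = 36.4827

Final: 36.4827


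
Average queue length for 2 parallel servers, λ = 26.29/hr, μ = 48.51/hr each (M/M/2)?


a = λ/μ = 0.5420; ρ = a/2 = 0.2710
P₀ = 0.573595
Lq = P₀·a^c·ρ / (c!·(1−ρ)²) = 0.573595·0.29371·0.2710/(2·0.53148)
= 0.04295

Final: 0.04295


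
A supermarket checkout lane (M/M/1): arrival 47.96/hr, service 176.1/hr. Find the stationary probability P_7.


ρ = 47.96/176.1 = 0.2723
P_n = (1−ρ)·ρ^n = (1 − 0.2723)·0.2723^7 = 0.7277·0.0001111 = 0.00008087

Final: 0.00008087


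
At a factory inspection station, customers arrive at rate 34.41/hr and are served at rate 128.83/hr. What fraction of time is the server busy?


ρ = λ/μ = 34.41/128.83 = 0.2671

Final: 0.2671


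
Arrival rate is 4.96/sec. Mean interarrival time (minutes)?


Mean interarrival time = 1/λ = 1/4.96 second = 0.20161 second
In minutes: 0.20161 × 0.0166667 = 0.003360 min

Final: 0.003360 min


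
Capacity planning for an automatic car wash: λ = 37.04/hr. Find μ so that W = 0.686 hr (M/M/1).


W = 1/(μ−λ) ⇒ μ − λ = 1/W = 1/0.686 = 1.4577
μ = λ + 1/W = 37.04 + 1.4577 = 38.4977 per hr

Final: 38.4977 /hr


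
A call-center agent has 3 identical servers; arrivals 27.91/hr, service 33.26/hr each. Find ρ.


ρ = λ/(cμ) = 27.91/(3·33.26) = 27.91/99.78 = 0.2797

Final: 0.2797


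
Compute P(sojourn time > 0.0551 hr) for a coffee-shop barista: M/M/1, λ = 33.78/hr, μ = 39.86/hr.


W ~ Exponential(μ−λ) for M/M/1.
μ − λ = 39.86 − 33.78 = 6.0800
P(W > t) = e^{−(μ−λ)t} = e^{−0.3350} = 0.715332

Final: 0.715332


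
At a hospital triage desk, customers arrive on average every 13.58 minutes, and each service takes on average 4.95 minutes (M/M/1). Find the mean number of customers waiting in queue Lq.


λ = 60/13.58 = 4.4183 /hr
μ = 60/4.95 = 12.1212 /hr
ρ = λ/μ = 4.4183/12.1212 = 0.3645
Lq = ρ²/(1−ρ) = 0.1329/0.6355 = 0.2091

Final: 0.2091


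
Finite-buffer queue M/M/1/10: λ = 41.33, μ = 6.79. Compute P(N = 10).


ρ = λ/μ = 41.33/6.79 = 6.0869
P_K = (1−ρ)ρ^K/(1−ρ^(K+1)) = (-5.0869·69816216.548978)/(1 − 424963804.119181)
= -355147587.570204/-424963803.119181 = 0.835713

Final: 0.835713


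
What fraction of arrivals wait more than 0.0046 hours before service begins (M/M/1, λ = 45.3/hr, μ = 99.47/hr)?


ρ = 45.3/99.47 = 0.4554
P(Wq > t) = ρ·e^{−(μ−λ)t} = 0.4554·e^{−0.2492}
= 0.4554·0.779438 = 0.354967

Final: 0.354967


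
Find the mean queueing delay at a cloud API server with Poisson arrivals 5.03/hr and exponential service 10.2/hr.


ρ = 5.03/10.2 = 0.4931
Wq = ρ/(μ−λ) = 0.4931/(10.2 − 5.03) = 0.4931/5.17 = 0.09538 hr

Final: 0.09538 hr


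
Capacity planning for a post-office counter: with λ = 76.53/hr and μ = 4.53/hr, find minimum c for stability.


Stability requires cμ > λ ⇔ c > λ/μ.
λ/μ = 76.53/4.53 = 16.8940
Minimum integer c = ⌊16.8940⌋ + 1 = 17
Check: 17·4.53 = 77.01 > 76.53, while 16·4.53 = 72.48 ≤ 76.53

Final: 17 servers


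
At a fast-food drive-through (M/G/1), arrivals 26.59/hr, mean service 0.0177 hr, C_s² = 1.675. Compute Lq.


ρ = λ·E[S] = 26.59·0.0177 = 0.4706
Lq = ρ²(1+C_s²)/(2(1−ρ)) = 0.2215·(1+1.675)/(2·0.5294)
= 0.2215·2.6750/1.0587 = 0.55967

Final: 0.55967


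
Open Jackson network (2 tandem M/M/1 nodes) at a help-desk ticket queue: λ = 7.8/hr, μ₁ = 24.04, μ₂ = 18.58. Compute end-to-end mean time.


Each node sees arrival rate λ = 7.8/hr (tandem ⇒ throughput preserved).
W₁ = 1/(μ₁−λ) = 1/(24.04−7.8) = 0.06158 hr
W₂ = 1/(μ₂−λ) = 1/(18.58−7.8) = 0.09276 hr
W_total = W₁ + W₂ = 0.06158 + 0.09276 = 0.15434 hr

Final: 0.15434 hr


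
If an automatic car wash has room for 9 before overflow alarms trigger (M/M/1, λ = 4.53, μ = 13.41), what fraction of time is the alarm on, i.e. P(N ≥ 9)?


ρ = 4.53/13.41 = 0.3378
P(N ≥ n) = ρ^n = 0.3378^9 = 0.00005728

Final: 0.00005728


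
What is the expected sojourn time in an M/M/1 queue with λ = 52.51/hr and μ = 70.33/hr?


W = 1/(μ−λ) = 1/(70.33 − 52.51) = 1/17.82 = 0.05612 hr

Final: 0.05612 hr


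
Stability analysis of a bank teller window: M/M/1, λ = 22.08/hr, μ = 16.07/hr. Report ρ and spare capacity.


Total capacity cμ = 1·16.07 = 16.07/hr
ρ = λ/(cμ) = 22.08/16.07 = 1.3740
Stable ⇔ ρ < 1: NO
Spare capacity = cμ − λ = 16.07 − 22.08 = -6.01/hr

Final: ρ = 1.3740; unstable; margin = -6.01/hr


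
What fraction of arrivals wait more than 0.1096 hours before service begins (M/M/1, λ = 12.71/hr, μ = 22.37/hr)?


ρ = 12.71/22.37 = 0.5682
P(Wq > t) = ρ·e^{−(μ−λ)t} = 0.5682·e^{−1.0587}
= 0.5682·0.346894 = 0.197095

Final: 0.197095


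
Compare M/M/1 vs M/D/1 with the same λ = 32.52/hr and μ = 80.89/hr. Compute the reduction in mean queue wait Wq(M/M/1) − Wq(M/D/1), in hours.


ρ = 32.52/80.89 = 0.4020
Wq(M/M/1) = ρ/(μ−λ) = 0.4020/48.37 = 0.008312 hr
Wq(M/D/1) = ρ/(2(μ−λ)) = 0.004156 hr
Savings = 0.008312 − 0.004156 = 0.004156 hr

Final: 0.004156 hr


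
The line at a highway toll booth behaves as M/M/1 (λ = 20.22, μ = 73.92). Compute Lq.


ρ = 20.22/73.92 = 0.2735
Lq = ρ²/(1−ρ) = 0.07482/0.7265 = 0.1030

Final: 0.1030


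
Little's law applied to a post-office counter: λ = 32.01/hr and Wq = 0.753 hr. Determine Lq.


Lq = λWq = 32.01·0.753 = 24.1035

Final: 24.1035


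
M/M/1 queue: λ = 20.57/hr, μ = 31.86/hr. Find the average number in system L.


ρ = λ/μ = 20.57/31.86 = 0.6456
L = ρ/(1−ρ) = 0.6456/(1 − 0.6456) = 0.6456/0.3544 = 1.8220

Final: 1.8220


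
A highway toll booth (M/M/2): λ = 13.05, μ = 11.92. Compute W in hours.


a = 1.0948; ρ = 0.5474; P₀ = 0.292491
Lq = P₀·a^c·ρ/(c!(1−ρ)²) = 0.46841
Wq = Lq/λ = 0.46841/13.05 = 0.03589 hr
W = Wq + 1/μ = 0.03589 + 0.08389 = 0.11979 hr

Final: 0.11979 hr


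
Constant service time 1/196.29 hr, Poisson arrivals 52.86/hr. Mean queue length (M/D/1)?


ρ = 52.86/196.29 = 0.2693
M/D/1: Lq = ρ²/(2(1−ρ)) = 0.07252/(2·0.7307) = 0.04962

Final: 0.04962


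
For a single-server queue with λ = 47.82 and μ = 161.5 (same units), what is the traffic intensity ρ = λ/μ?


ρ = λ/μ = 47.82/161.5 = 0.2961

Final: 0.2961


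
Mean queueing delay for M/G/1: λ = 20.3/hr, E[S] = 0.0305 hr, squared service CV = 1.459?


ρ = λ·E[S] = 20.3·0.0305 = 0.6191
E[S²] = E[S]²(1+C_s²) = 0.0305²·(1+1.459) = 0.002287
Wq = λ·E[S²]/(2(1−ρ)) = 20.3·0.002287/(2·0.3809) = 0.06096 hr

Final: 0.06096 hr


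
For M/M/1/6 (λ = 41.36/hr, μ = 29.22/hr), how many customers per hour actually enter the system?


ρ = 1.4155; P_K = (1−ρ)ρ^6/(1−ρ^7) = 0.321786
λ_eff = λ(1 − P_K) = 41.36·(1 − 0.321786) = 41.36·0.678214 = 28.0509 /hr

Final: 28.0509 /hr


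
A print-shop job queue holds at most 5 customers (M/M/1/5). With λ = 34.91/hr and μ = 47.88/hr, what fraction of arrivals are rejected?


ρ = λ/μ = 34.91/47.88 = 0.7291
P_K = (1−ρ)ρ^K/(1−ρ^(K+1)) = (0.2709·0.206053)/(1 − 0.150236)
= 0.055817/0.849764 = 0.065685

Final: 0.065685


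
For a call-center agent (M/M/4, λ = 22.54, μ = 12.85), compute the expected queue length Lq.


a = λ/μ = 1.7541; ρ = a/4 = 0.4385
P₀ = 0.169649
Lq = P₀·a^c·ρ / (c!·(1−ρ)²) = 0.169649·9.46680·0.4385/(24·0.31526)
= 0.09308

Final: 0.09308


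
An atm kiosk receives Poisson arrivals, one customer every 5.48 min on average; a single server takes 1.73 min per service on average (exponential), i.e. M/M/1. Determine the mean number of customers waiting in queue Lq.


λ = 60/5.48 = 10.9489 /hr
μ = 60/1.73 = 34.6821 /hr
ρ = λ/μ = 10.9489/34.6821 = 0.3157
Lq = ρ²/(1−ρ) = 0.09966/0.6843 = 0.1456

Final: 0.1456


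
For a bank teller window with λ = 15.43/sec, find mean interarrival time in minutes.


Mean interarrival time = 1/λ = 1/15.43 second = 0.06481 second
In minutes: 0.06481 × 0.0166667 = 0.001080 min

Final: 0.001080 min


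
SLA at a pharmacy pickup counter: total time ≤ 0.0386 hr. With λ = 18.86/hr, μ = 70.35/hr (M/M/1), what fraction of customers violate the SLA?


W ~ Exponential(μ−λ) for M/M/1.
μ − λ = 70.35 − 18.86 = 51.4900
P(W > t) = e^{−(μ−λ)t} = e^{−1.9875} = 0.137036

Final: 0.137036


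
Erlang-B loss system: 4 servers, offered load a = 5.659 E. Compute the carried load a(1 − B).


B(4,5.659) = 0.446950 (Erlang-B)
Carried load = a(1 − B) = 5.659·(1 − 0.446950) = 5.659·0.553050 = 3.1297 E

Final: 3.1297 Erlangs


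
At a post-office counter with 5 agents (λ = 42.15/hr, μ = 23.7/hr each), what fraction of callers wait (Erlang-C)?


a = λ/μ = 1.7785; ρ = a/5 = 0.3557
P₀ = 0.168222 (from M/M/c formula)
C(c,a) = [a^c/(c!(1−ρ))]·P₀ = [17.79288/(120·0.6443)]·0.168222
= 0.23013·0.168222 = 0.038713

Final: 0.038713


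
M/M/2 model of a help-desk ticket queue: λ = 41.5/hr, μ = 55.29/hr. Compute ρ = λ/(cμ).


ρ = λ/(cμ) = 41.5/(2·55.29) = 41.5/110.58 = 0.3753

Final: 0.3753


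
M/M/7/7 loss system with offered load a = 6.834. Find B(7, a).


B(c,a) = (a^c/c!) / Σ_{k=0}^{c} a^k/k!
a^7/7! = 138.131995
Σ terms (k=0..7): 1.00000 + 6.83400 + 23.35178 + 53.19535 + 90.88426 + 124.22060 + 141.48726 + 138.13200 = 579.105245
B = 138.131995/579.105245 = 0.238527

Final: 0.238527


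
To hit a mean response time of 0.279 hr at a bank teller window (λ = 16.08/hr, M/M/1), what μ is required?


W = 1/(μ−λ) ⇒ μ − λ = 1/W = 1/0.279 = 3.5842
μ = λ + 1/W = 16.08 + 3.5842 = 19.6642 per hr

Final: 19.6642 /hr


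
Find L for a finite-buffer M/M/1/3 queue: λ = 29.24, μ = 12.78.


ρ = 29.24/12.78 = 2.2879
L = ρ[1 − (K+1)ρ^K + Kρ^(K+1)] / [(1−ρ)(1−ρ^(K+1))]
Numerator: 2.2879·(1 − 4·11.976765 + 3·27.402240) = 80.763847
Denominator: (-1.2879)·(-26.402240) = 34.004762
L = 80.763847/34.004762 = 2.3751

Final: 2.3751


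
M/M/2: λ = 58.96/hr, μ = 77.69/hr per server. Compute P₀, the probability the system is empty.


a = λ/μ = 58.96/77.69 = 0.7589; ρ = a/c = 0.3795
Σ_{k=0}^{1} a^k/k! (terms k=0..1) = 1.00000 + 0.75891 = 1.75891
Tail: a^2/(2!(1−ρ)) = 0.57595/(2·0.6205) = 0.46407
P₀ = 1/(1.75891 + 0.46407) = 1/2.22298 = 0.449846

Final: 0.449846


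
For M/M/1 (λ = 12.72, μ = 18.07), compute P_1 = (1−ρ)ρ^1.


ρ = 12.72/18.07 = 0.7039
P_n = (1−ρ)·ρ^n = (1 − 0.7039)·0.7039^1 = 0.2961·0.703929 = 0.208413

Final: 0.208413


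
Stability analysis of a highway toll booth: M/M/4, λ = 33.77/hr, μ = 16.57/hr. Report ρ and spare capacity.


Total capacity cμ = 4·16.57 = 66.28/hr
ρ = λ/(cμ) = 33.77/66.28 = 0.5095
Stable ⇔ ρ < 1: YES
Spare capacity = cμ − λ = 66.28 − 33.77 = 32.51/hr

Final: ρ = 0.5095; stable; margin = 32.51/hr


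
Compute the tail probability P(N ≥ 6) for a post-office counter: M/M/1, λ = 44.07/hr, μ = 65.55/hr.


ρ = 44.07/65.55 = 0.6723
P(N ≥ n) = ρ^n = 0.6723^6 = 0.092347

Final: 0.092347


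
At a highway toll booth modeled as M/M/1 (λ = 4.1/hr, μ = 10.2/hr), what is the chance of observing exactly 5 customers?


ρ = 4.1/10.2 = 0.4020
P_n = (1−ρ)·ρ^n = (1 − 0.4020)·0.4020^5 = 0.5980·0.010493 = 0.006275

Final: 0.006275


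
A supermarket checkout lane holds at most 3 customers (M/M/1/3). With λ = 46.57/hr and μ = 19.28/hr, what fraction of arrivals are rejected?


ρ = λ/μ = 46.57/19.28 = 2.4155
P_K = (1−ρ)ρ^K/(1−ρ^(K+1)) = (-1.4155·14.092811)/(1 − 34.040571)
= -19.947760/-33.040571 = 0.603735

Final: 0.603735


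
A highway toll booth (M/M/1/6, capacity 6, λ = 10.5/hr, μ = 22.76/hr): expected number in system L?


ρ = 10.5/22.76 = 0.4613
L = ρ[1 − (K+1)ρ^K + Kρ^(K+1)] / [(1−ρ)(1−ρ^(K+1))]
Numerator: 0.4613·(1 − 7·0.009641 + 6·0.004448) = 0.442514
Denominator: (0.5387)·(0.995552) = 0.536269
L = 0.442514/0.536269 = 0.8252

Final: 0.8252


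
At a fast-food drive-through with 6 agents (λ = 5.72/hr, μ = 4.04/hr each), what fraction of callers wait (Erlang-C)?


a = λ/μ = 1.4158; ρ = a/6 = 0.2360
P₀ = 0.242679 (from M/M/c formula)
C(c,a) = [a^c/(c!(1−ρ))]·P₀ = [8.05542/(720·0.7640)]·0.242679
= 0.01464·0.242679 = 0.003554

Final: 0.003554


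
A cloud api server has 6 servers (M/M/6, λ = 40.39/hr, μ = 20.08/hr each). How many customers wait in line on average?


a = λ/μ = 2.0115; ρ = a/6 = 0.3352
P₀ = 0.133589
Lq = P₀·a^c·ρ / (c!·(1−ρ)²) = 0.133589·66.23093·0.3352/(720·0.44190)
= 0.009322

Final: 0.009322


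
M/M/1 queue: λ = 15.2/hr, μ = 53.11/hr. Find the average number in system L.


ρ = λ/μ = 15.2/53.11 = 0.2862
L = ρ/(1−ρ) = 0.2862/(1 − 0.2862) = 0.2862/0.7138 = 0.4009

Final: 0.4009


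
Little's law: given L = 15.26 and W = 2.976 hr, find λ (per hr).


λ = L/W = 15.26/2.976 = 5.1277 /hr

Final: 5.1277 /hr


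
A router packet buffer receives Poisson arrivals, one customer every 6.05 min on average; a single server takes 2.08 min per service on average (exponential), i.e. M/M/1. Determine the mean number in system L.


λ = 60/6.05 = 9.9174 /hr
μ = 60/2.08 = 28.8462 /hr
ρ = λ/μ = 9.9174/28.8462 = 0.3438
L = ρ/(1−ρ) = 0.3438/0.6562 = 0.5239

Final: 0.5239


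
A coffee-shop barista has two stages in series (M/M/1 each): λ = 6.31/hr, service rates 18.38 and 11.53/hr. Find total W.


Each node sees arrival rate λ = 6.31/hr (tandem ⇒ throughput preserved).
W₁ = 1/(μ₁−λ) = 1/(18.38−6.31) = 0.08285 hr
W₂ = 1/(μ₂−λ) = 1/(11.53−6.31) = 0.19157 hr
W_total = W₁ + W₂ = 0.08285 + 0.19157 = 0.27442 hr

Final: 0.27442 hr


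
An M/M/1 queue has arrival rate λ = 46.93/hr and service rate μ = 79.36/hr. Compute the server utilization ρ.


ρ = λ/μ = 46.93/79.36 = 0.5914

Final: 0.5914


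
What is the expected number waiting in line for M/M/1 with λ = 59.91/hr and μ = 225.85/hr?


ρ = 59.91/225.85 = 0.2653
Lq = ρ²/(1−ρ) = 0.07037/0.7347 = 0.09577

Final: 0.09577


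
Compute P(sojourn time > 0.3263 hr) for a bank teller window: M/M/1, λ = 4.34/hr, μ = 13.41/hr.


W ~ Exponential(μ−λ) for M/M/1.
μ − λ = 13.41 − 4.34 = 9.0700
P(W > t) = e^{−(μ−λ)t} = e^{−2.9595} = 0.051843

Final: 0.051843


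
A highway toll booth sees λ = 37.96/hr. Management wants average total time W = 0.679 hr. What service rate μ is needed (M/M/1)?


W = 1/(μ−λ) ⇒ μ − λ = 1/W = 1/0.679 = 1.4728
μ = λ + 1/W = 37.96 + 1.4728 = 39.4328 per hr

Final: 39.4328 /hr


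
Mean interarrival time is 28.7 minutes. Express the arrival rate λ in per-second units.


λ = 1/(interarrival time) in consistent units.
1 second = 0.0166667 min, so λ = 0.0166667/28.7 = 0.0005807 per second

Final: 0.0005807 /sec


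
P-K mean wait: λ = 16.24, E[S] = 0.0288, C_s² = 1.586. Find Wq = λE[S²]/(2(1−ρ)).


ρ = λ·E[S] = 16.24·0.0288 = 0.4677
E[S²] = E[S]²(1+C_s²) = 0.0288²·(1+1.586) = 0.002145
Wq = λ·E[S²]/(2(1−ρ)) = 16.24·0.002145/(2·0.5323) = 0.03272 hr

Final: 0.03272 hr


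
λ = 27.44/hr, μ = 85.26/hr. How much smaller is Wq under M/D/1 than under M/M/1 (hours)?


ρ = 27.44/85.26 = 0.3218
Wq(M/M/1) = ρ/(μ−λ) = 0.3218/57.82 = 0.005566 hr
Wq(M/D/1) = ρ/(2(μ−λ)) = 0.002783 hr
Savings = 0.005566 − 0.002783 = 0.002783 hr

Final: 0.002783 hr


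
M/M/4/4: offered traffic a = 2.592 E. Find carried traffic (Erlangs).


B(4,2.592) = 0.160276 (Erlang-B)
Carried load = a(1 − B) = 2.592·(1 − 0.160276) = 2.592·0.839724 = 2.1766 E

Final: 2.1766 Erlangs


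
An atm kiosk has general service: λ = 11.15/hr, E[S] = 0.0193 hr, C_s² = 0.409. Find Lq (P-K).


ρ = λ·E[S] = 11.15·0.0193 = 0.2152
Lq = ρ²(1+C_s²)/(2(1−ρ)) = 0.04631·(1+0.409)/(2·0.7848)
= 0.04631·1.4090/1.5696 = 0.04157

Final: 0.04157


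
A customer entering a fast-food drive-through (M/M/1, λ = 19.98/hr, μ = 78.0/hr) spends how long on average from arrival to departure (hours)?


W = 1/(μ−λ) = 1/(78.0 − 19.98) = 1/58.02 = 0.01724 hr

Final: 0.01724 hr


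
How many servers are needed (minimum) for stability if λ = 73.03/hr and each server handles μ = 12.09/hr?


Stability requires cμ > λ ⇔ c > λ/μ.
λ/μ = 73.03/12.09 = 6.0405
Minimum integer c = ⌊6.0405⌋ + 1 = 7
Check: 7·12.09 = 84.63 > 73.03, while 6·12.09 = 72.54 ≤ 73.03

Final: 7 servers


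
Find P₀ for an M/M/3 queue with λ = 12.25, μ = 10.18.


a = λ/μ = 12.25/10.18 = 1.2033; ρ = a/c = 0.4011
Σ_{k=0}^{2} a^k/k! (terms k=0..2) = 1.00000 + 1.20334 + 0.72401 = 2.92735
Tail: a^3/(3!(1−ρ)) = 1.74247/(6·0.5989) = 0.48492
P₀ = 1/(2.92735 + 0.48492) = 1/3.41227 = 0.293060

Final: 0.293060


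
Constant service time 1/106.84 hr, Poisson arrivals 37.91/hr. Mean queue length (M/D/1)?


ρ = 37.91/106.84 = 0.3548
M/D/1: Lq = ρ²/(2(1−ρ)) = 0.1259/(2·0.6452) = 0.09757

Final: 0.09757


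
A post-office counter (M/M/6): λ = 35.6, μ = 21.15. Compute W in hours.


a = 1.6832; ρ = 0.2805; P₀ = 0.185680
Lq = P₀·a^c·ρ/(c!(1−ρ)²) = 0.003179
Wq = Lq/λ = 0.003179/35.6 = 0.00008929 hr
W = Wq + 1/μ = 0.00008929 + 0.04728 = 0.04737 hr

Final: 0.04737 hr


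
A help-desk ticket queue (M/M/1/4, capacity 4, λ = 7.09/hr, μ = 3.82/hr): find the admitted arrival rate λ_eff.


ρ = 1.8560; P_K = (1−ρ)ρ^4/(1−ρ^5) = 0.483149
λ_eff = λ(1 − P_K) = 7.09·(1 − 0.483149) = 7.09·0.516851 = 3.6645 /hr

Final: 3.6645 /hr


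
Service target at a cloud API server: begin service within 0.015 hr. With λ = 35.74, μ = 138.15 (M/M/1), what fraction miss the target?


ρ = 35.74/138.15 = 0.2587
P(Wq > t) = ρ·e^{−(μ−λ)t} = 0.2587·e^{−1.5361}
= 0.2587·0.215208 = 0.055675

Final: 0.055675


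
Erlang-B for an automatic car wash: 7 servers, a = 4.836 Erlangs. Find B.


B(c,a) = (a^c/c!) / Σ_{k=0}^{c} a^k/k!
a^7/7! = 12.273644
Σ terms (k=0..7): 1.00000 + 4.83600 + 11.69345 + 18.84984 + 22.78945 + 22.04196 + 17.76582 + 12.27364 = 111.250164
B = 12.273644/111.250164 = 0.110325

Final: 0.110325


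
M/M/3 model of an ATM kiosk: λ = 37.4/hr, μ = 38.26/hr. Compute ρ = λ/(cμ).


ρ = λ/(cμ) = 37.4/(3·38.26) = 37.4/114.78 = 0.3258

Final: 0.3258


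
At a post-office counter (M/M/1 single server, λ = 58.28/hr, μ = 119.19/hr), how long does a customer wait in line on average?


ρ = 58.28/119.19 = 0.4890
Wq = ρ/(μ−λ) = 0.4890/(119.19 − 58.28) = 0.4890/60.91 = 0.008028 hr

Final: 0.008028 hr


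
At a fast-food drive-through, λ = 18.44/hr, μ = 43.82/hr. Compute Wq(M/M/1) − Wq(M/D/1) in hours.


ρ = 18.44/43.82 = 0.4208
Wq(M/M/1) = ρ/(μ−λ) = 0.4208/25.38 = 0.01658 hr
Wq(M/D/1) = ρ/(2(μ−λ)) = 0.008290 hr
Savings = 0.01658 − 0.008290 = 0.008290 hr

Final: 0.008290 hr


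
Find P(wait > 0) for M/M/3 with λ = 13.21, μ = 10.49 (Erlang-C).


a = λ/μ = 1.2593; ρ = a/3 = 0.4198
P₀ = 0.275799 (from M/M/c formula)
C(c,a) = [a^c/(c!(1−ρ))]·P₀ = [1.99702/(6·0.5802)]·0.275799
= 0.57362·0.275799 = 0.158205

Final: 0.158205


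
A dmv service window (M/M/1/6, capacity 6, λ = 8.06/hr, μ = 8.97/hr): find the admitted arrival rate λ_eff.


ρ = 0.8986; P_K = (1−ρ)ρ^6/(1−ρ^7) = 0.101307
λ_eff = λ(1 − P_K) = 8.06·(1 − 0.101307) = 8.06·0.898693 = 7.2435 /hr

Final: 7.2435 /hr


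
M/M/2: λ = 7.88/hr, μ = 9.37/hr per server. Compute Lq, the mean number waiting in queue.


a = λ/μ = 0.8410; ρ = a/2 = 0.4205
P₀ = 0.407964
Lq = P₀·a^c·ρ / (c!·(1−ρ)²) = 0.407964·0.70725·0.4205/(2·0.33583)
= 0.18063

Final: 0.18063


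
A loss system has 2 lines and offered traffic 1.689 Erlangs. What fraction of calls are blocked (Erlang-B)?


B(c,a) = (a^c/c!) / Σ_{k=0}^{c} a^k/k!
a^2/2! = 1.426361
Σ terms (k=0..2): 1.00000 + 1.68900 + 1.42636 = 4.115361
B = 1.426361/4.115361 = 0.346594

Final: 0.346594


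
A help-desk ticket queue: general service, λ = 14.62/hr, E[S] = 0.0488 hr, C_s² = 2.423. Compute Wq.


ρ = λ·E[S] = 14.62·0.0488 = 0.7135
E[S²] = E[S]²(1+C_s²) = 0.0488²·(1+2.423) = 0.008152
Wq = λ·E[S²]/(2(1−ρ)) = 14.62·0.008152/(2·0.2865) = 0.20796 hr

Final: 0.20796 hr


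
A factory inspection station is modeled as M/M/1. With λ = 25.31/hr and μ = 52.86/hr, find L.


ρ = λ/μ = 25.31/52.86 = 0.4788
L = ρ/(1−ρ) = 0.4788/(1 − 0.4788) = 0.4788/0.5212 = 0.9187

Final: 0.9187


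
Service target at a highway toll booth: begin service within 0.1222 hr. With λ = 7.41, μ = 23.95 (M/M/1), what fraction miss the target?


ρ = 7.41/23.95 = 0.3094
P(Wq > t) = ρ·e^{−(μ−λ)t} = 0.3094·e^{−2.0212}
= 0.3094·0.132498 = 0.040994

Final: 0.040994


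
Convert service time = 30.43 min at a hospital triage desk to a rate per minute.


μ = 1/(service time) in consistent units.
1 minute = 1 min, so μ = 1/30.43 = 0.03286 per minute

Final: 0.03286 /min


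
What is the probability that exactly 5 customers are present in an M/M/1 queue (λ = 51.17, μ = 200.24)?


ρ = 51.17/200.24 = 0.2555
P_n = (1−ρ)·ρ^n = (1 − 0.2555)·0.2555^5 = 0.7445·0.001090 = 0.0008113

Final: 0.0008113


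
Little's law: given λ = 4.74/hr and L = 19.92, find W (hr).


W = L/λ = 19.92/4.74 = 4.2025 hr

Final: 4.2025 hr


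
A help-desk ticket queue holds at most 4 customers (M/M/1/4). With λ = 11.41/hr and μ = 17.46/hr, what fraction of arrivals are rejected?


ρ = λ/μ = 11.41/17.46 = 0.6535
P_K = (1−ρ)ρ^K/(1−ρ^(K+1)) = (0.3465·0.182375)/(1 − 0.119181)
= 0.063194/0.880819 = 0.071745

Final: 0.071745


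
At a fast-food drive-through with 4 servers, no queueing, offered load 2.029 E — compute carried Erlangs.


B(4,2.029) = 0.098275 (Erlang-B)
Carried load = a(1 − B) = 2.029·(1 − 0.098275) = 2.029·0.901725 = 1.8296 E

Final: 1.8296 Erlangs


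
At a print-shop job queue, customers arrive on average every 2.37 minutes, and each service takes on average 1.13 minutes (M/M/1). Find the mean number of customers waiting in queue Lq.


λ = 60/2.37 = 25.3165 /hr
μ = 60/1.13 = 53.0973 /hr
ρ = λ/μ = 25.3165/53.0973 = 0.4768
Lq = ρ²/(1−ρ) = 0.2273/0.5232 = 0.4345

Final: 0.4345


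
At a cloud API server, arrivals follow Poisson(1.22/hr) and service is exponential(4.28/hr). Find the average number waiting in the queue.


ρ = 1.22/4.28 = 0.2850
Lq = ρ²/(1−ρ) = 0.08125/0.7150 = 0.1136

Final: 0.1136


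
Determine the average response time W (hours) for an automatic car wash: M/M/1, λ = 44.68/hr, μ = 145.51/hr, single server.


W = 1/(μ−λ) = 1/(145.51 − 44.68) = 1/100.83 = 0.009918 hr

Final: 0.009918 hr


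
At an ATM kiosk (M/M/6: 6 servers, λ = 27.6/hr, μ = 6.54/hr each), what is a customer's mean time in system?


a = 4.2202; ρ = 0.7034; P₀ = 0.012908
Lq = P₀·a^c·ρ/(c!(1−ρ)²) = 0.80953
Wq = Lq/λ = 0.80953/27.6 = 0.02933 hr
W = Wq + 1/μ = 0.02933 + 0.15291 = 0.18224 hr

Final: 0.18224 hr


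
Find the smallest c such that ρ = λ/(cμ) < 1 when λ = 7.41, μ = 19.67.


Stability requires cμ > λ ⇔ c > λ/μ.
λ/μ = 7.41/19.67 = 0.3767
Minimum integer c = ⌊0.3767⌋ + 1 = 1
Check: 1·19.67 = 19.67 > 7.41, while 0·19.67 = 0.00 ≤ 7.41

Final: 1 servers


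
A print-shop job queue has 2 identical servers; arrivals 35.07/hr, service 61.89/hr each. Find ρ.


ρ = λ/(cμ) = 35.07/(2·61.89) = 35.07/123.78 = 0.2833

Final: 0.2833


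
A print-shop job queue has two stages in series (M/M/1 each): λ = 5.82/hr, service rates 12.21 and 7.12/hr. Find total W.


Each node sees arrival rate λ = 5.82/hr (tandem ⇒ throughput preserved).
W₁ = 1/(μ₁−λ) = 1/(12.21−5.82) = 0.15649 hr
W₂ = 1/(μ₂−λ) = 1/(7.12−5.82) = 0.76923 hr
W_total = W₁ + W₂ = 0.15649 + 0.76923 = 0.92573 hr

Final: 0.92573 hr


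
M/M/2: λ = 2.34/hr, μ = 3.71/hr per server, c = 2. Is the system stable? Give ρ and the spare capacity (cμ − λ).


Total capacity cμ = 2·3.71 = 7.42/hr
ρ = λ/(cμ) = 2.34/7.42 = 0.3154
Stable ⇔ ρ < 1: YES
Spare capacity = cμ − λ = 7.42 − 2.34 = 5.08/hr

Final: ρ = 0.3154; stable; margin = 5.08/hr


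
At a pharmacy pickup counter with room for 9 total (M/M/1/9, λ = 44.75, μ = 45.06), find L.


ρ = 44.75/45.06 = 0.9931
L = ρ[1 − (K+1)ρ^K + Kρ^(K+1)] / [(1−ρ)(1−ρ^(K+1))]
Numerator: 0.9931·(1 − 10·0.939759 + 9·0.933294) = 0.002039
Denominator: (0.006880)·(0.066706) = 0.0004589
L = 0.002039/0.0004589 = 4.4431

Final: 4.4431


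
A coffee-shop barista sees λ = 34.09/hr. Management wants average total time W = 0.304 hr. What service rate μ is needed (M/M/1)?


W = 1/(μ−λ) ⇒ μ − λ = 1/W = 1/0.304 = 3.2895
μ = λ + 1/W = 34.09 + 3.2895 = 37.3795 per hr

Final: 37.3795 /hr


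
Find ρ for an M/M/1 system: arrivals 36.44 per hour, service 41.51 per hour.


ρ = λ/μ = 36.44/41.51 = 0.8779

Final: 0.8779


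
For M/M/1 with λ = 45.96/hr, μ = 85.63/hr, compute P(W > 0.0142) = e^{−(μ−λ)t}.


W ~ Exponential(μ−λ) for M/M/1.
μ − λ = 85.63 − 45.96 = 39.6700
P(W > t) = e^{−(μ−λ)t} = e^{−0.5633} = 0.569319

Final: 0.569319


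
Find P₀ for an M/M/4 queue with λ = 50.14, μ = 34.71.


a = λ/μ = 50.14/34.71 = 1.4445; ρ = a/c = 0.3611
Σ_{k=0}^{3} a^k/k! (terms k=0..3) = 1.00000 + 1.44454 + 1.04335 + 0.50239 = 3.99028
Tail: a^4/(4!(1−ρ)) = 4.35431/(24·0.6389) = 0.28399
P₀ = 1/(3.99028 + 0.28399) = 1/4.27426 = 0.233958

Final: 0.233958


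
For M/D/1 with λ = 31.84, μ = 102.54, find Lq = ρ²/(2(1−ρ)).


ρ = 31.84/102.54 = 0.3105
M/D/1: Lq = ρ²/(2(1−ρ)) = 0.09642/(2·0.6895) = 0.06992

Final: 0.06992


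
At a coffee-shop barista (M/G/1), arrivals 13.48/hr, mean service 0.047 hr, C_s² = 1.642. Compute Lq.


ρ = λ·E[S] = 13.48·0.047 = 0.6336
Lq = ρ²(1+C_s²)/(2(1−ρ)) = 0.4014·(1+1.642)/(2·0.3664)
= 0.4014·2.6420/0.7329 = 1.44702

Final: 1.44702


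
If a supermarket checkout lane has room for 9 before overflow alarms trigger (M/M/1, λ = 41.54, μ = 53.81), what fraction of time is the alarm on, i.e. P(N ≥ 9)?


ρ = 41.54/53.81 = 0.7720
P(N ≥ n) = ρ^n = 0.7720^9 = 0.097371

Final: 0.097371


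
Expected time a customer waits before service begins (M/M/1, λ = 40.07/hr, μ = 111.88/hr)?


ρ = 40.07/111.88 = 0.3582
Wq = ρ/(μ−λ) = 0.3582/(111.88 − 40.07) = 0.3582/71.81 = 0.004987 hr

Final: 0.004987 hr


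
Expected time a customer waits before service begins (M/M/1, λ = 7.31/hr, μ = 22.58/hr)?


ρ = 7.31/22.58 = 0.3237
Wq = ρ/(μ−λ) = 0.3237/(22.58 − 7.31) = 0.3237/15.27 = 0.02120 hr

Final: 0.02120 hr


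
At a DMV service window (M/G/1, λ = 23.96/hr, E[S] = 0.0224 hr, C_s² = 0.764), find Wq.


ρ = λ·E[S] = 23.96·0.0224 = 0.5367
E[S²] = E[S]²(1+C_s²) = 0.0224²·(1+0.764) = 0.0008851
Wq = λ·E[S²]/(2(1−ρ)) = 23.96·0.0008851/(2·0.4633) = 0.02289 hr

Final: 0.02289 hr


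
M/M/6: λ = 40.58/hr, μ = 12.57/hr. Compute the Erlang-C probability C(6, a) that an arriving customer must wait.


a = λ/μ = 3.2283; ρ = a/6 = 0.5381
P₀ = 0.038612 (from M/M/c formula)
C(c,a) = [a^c/(c!(1−ρ))]·P₀ = [1132.03692/(720·0.4619)]·0.038612
= 3.40358·0.038612 = 0.131420

Final: 0.131420


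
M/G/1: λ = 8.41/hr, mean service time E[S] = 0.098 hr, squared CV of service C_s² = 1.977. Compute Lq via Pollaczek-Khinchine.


ρ = λ·E[S] = 8.41·0.098 = 0.8242
Lq = ρ²(1+C_s²)/(2(1−ρ)) = 0.6793·(1+1.977)/(2·0.1758)
= 0.6793·2.9770/0.3516 = 5.75075

Final: 5.75075


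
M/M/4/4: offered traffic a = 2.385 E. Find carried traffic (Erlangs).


B(4,2.385) = 0.137031 (Erlang-B)
Carried load = a(1 − B) = 2.385·(1 − 0.137031) = 2.385·0.862969 = 2.0582 E

Final: 2.0582 Erlangs


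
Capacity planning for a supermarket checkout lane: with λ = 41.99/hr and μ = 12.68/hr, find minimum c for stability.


Stability requires cμ > λ ⇔ c > λ/μ.
λ/μ = 41.99/12.68 = 3.3115
Minimum integer c = ⌊3.3115⌋ + 1 = 4
Check: 4·12.68 = 50.72 > 41.99, while 3·12.68 = 38.04 ≤ 41.99

Final: 4 servers


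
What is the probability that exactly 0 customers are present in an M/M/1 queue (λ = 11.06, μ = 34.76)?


ρ = 11.06/34.76 = 0.3182
P_n = (1−ρ)·ρ^n = (1 − 0.3182)·0.3182^0 = 0.6818·1.000000 = 0.681818

Final: 0.681818


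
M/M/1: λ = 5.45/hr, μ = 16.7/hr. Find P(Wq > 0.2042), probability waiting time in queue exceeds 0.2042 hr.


ρ = 5.45/16.7 = 0.3263
P(Wq > t) = ρ·e^{−(μ−λ)t} = 0.3263·e^{−2.2973}
= 0.3263·0.100535 = 0.032809

Final: 0.032809


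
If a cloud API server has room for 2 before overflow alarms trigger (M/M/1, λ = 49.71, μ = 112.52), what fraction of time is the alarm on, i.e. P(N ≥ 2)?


ρ = 49.71/112.52 = 0.4418
P(N ≥ n) = ρ^n = 0.4418^2 = 0.195177

Final: 0.195177


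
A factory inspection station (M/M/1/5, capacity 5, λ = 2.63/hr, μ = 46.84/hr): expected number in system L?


ρ = 2.63/46.84 = 0.05615
L = ρ[1 − (K+1)ρ^K + Kρ^(K+1)] / [(1−ρ)(1−ρ^(K+1))]
Numerator: 0.05615·(1 − 6·0.0000005581 + 5·0.00000003134) = 0.056148
Denominator: (0.9439)·(1.000000) = 0.943851
L = 0.056148/0.943851 = 0.05949

Final: 0.05949
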